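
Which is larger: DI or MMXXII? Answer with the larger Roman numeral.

DI = 501
MMXXII = 2022
2022 is larger

MMXXII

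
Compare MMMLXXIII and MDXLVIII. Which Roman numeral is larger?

MMMLXXIII = 3073
MDXLVIII = 1548
3073 is larger

MMMLXXIII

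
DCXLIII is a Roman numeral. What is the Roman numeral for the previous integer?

DCXLIII = 643; previous is 642

DCXLII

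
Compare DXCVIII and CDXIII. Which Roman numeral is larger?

DXCVIII = 598
CDXIII = 413
598 is larger

DXCVIII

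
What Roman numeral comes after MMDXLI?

MMDXLI = 2541; next is 2542

MMDXLII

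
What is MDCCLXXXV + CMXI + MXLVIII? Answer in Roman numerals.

MDCCLXXXV = 1785, CMXI = 911, MXLVIII = 1048
1785 + 911 = 2696
2696 + 1048 = 3744

MMMDCCXLIV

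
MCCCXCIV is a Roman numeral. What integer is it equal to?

MCCCXCIV: M=1000, C=100, C=100, C=100, XC=90, IV=4
1000 + 100 + 100 + 100 + 90 + 4 = 1394

1394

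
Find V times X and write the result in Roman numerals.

V = 5
X = 10
5 × 10 = 50

L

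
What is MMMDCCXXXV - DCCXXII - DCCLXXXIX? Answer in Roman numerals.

MMMDCCXXXV = 3735, DCCXXII = 722, DCCLXXXIX = 789
3735 - 722 = 3013
3013 - 789 = 2224

MMCCXXIV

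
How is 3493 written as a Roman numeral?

Convert 3493 to Roman numerals:
  3493 contains 3×1000 (MMM)
  493 contains 1×400 (CD)
  93 contains 1×90 (XC)
  3 contains 3×1 (III)

MMMCDXCIII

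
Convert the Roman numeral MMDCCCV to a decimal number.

MMDCCCV: M=1000, M=1000, D=500, C=100, C=100, C=100, V=5
1000 + 1000 + 500 + 100 + 100 + 100 + 5 = 2805

2805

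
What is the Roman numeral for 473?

Convert 473 to Roman numerals:
  473 contains 1×400 (CD)
  73 contains 1×50 (L)
  23 contains 2×10 (XX)
  3 contains 3×1 (III)

CDLXXIII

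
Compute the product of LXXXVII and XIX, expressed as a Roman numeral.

LXXXVII = 87
XIX = 19
87 × 19 = 1653

MDCLIII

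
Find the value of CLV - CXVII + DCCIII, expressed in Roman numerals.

CLV = 155, CXVII = 117, DCCIII = 703
155 - 117 = 38
38 + 703 = 741

DCCXLI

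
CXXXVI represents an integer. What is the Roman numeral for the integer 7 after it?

CXXXVI = 136
136 + 7 = 143

CXLIII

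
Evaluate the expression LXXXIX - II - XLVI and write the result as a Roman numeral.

LXXXIX = 89, II = 2, XLVI = 46
89 - 2 = 87
87 - 46 = 41

XLI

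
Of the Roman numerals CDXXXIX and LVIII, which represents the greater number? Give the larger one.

CDXXXIX = 439
LVIII = 58
439 is larger

CDXXXIX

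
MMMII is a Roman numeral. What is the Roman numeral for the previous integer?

MMMII = 3002, so the previous integer is 3002 - 1 = 3001

MMMI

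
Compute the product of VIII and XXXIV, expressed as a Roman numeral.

VIII = 8
XXXIV = 34
8 × 34 = 272

CCLXXII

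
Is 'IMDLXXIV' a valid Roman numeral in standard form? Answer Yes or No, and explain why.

'IMDLXXIV': Invalid subtractive combination: IM

No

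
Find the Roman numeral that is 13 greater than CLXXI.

CLXXI = 171
171 + 13 = 184

CLXXXIV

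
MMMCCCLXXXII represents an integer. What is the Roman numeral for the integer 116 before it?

MMMCCCLXXXII = 3382
3382 - 116 = 3266

MMMCCLXVI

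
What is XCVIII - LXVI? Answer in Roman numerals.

XCVIII = 98
LXVI = 66
98 - 66 = 32

XXXII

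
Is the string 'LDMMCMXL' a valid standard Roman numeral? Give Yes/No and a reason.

'LDMMCMXL': L should not appear more than once

No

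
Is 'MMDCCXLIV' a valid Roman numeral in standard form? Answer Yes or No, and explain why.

'MMDCCXLIV': Check the rules: uses only the symbols I, V, X, L, C, D, M; no symbol is repeated more than three times in a row; V, L and D each appear at most once; the only places a smaller symbol precedes a larger one are the allowed subtractive pairs XL, IV, the symbol right after such a pair (if any) is smaller than the pair's first symbol, and otherwise the values never increase from left to right. Value: M (1000) + M (1000) + D (500) + C (100) + C (100) + XL (40) + IV (4) = 2744. So it is a valid standard Roman numeral.

Yes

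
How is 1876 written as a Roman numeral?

Convert 1876 to Roman numerals:
  1876 contains 1×1000 (M)
  876 contains 1×500 (D)
  376 contains 3×100 (CCC)
  76 contains 1×50 (L)
  26 contains 2×10 (XX)
  6 contains 1×5 (V)
  1 contains 1×1 (I)

MDCCCLXXVI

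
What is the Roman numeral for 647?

Convert 647 to Roman numerals:
  647 contains 1×500 (D)
  147 contains 1×100 (C)
  47 contains 1×40 (XL)
  7 contains 1×5 (V)
  2 contains 2×1 (II)

DCXLVII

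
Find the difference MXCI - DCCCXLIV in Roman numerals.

MXCI = 1091
DCCCXLIV = 844
1091 - 844 = 247

CCXLVII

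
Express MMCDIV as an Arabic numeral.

MMCDIV: M=1000, M=1000, CD=400, IV=4
1000 + 1000 + 400 + 4 = 2404

2404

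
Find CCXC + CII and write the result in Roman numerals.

CCXC = 290
CII = 102
290 + 102 = 392

CCCXCII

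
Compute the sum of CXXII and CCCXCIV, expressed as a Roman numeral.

CXXII = 122
CCCXCIV = 394
122 + 394 = 516

DXVI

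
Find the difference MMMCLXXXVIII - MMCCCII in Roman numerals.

MMMCLXXXVIII = 3188
MMCCCII = 2302
3188 - 2302 = 886

DCCCLXXXVI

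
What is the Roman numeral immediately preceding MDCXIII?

MDCXIII = 1613, so the previous integer is 1613 - 1 = 1612

MDCXII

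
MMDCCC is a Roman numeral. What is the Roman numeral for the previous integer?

MMDCCC = 2800, so the previous integer is 2800 - 1 = 2799

MMDCCXCIX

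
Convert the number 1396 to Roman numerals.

Convert 1396 to Roman numerals:
  1396 contains 1×1000 (M)
  396 contains 3×100 (CCC)
  96 contains 1×90 (XC)
  6 contains 1×5 (V)
  1 contains 1×1 (I)

MCCCXCVI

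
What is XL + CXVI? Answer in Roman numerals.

XL = 40
CXVI = 116
40 + 116 = 156

CLVI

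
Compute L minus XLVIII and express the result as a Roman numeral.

L = 50
XLVIII = 48
50 - 48 = 2

II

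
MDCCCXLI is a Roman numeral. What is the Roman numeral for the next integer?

MDCCCXLI = 1841, so the next integer is 1841 + 1 = 1842

MDCCCXLII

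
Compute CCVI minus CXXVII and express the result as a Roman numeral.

CCVI = 206
CXXVII = 127
206 - 127 = 79

LXXIX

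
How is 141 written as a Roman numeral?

Convert 141 to Roman numerals:
  141 contains 1×100 (C)
  41 contains 1×40 (XL)
  1 contains 1×1 (I)

CXLI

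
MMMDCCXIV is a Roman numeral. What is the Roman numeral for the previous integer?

MMMDCCXIV = 3714; previous is 3713

MMMDCCXIII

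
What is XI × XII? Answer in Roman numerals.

XI = 11
XII = 12
11 × 12 = 132

CXXXII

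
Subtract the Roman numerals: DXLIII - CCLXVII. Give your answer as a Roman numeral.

DXLIII = 543
CCLXVII = 267
543 - 267 = 276

CCLXXVI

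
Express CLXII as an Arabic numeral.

CLXII: C=100, L=50, X=10, I=1, I=1
100 + 50 + 10 + 1 + 1 = 162

162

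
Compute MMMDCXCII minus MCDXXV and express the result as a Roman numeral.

MMMDCXCII = 3692
MCDXXV = 1425
3692 - 1425 = 2267

MMCCLXVII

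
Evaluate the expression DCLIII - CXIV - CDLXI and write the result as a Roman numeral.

DCLIII = 653, CXIV = 114, CDLXI = 461
653 - 114 = 539
539 - 461 = 78

LXXVIII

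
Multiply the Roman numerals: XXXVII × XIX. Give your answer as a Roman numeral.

XXXVII = 37
XIX = 19
37 × 19 = 703

DCCIII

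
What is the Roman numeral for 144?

Convert 144 to Roman numerals:
  144 contains 1×100 (C)
  44 contains 1×40 (XL)
  4 contains 1×4 (IV)

CXLIV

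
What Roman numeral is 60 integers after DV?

DV = 505
505 + 60 = 565

DLXV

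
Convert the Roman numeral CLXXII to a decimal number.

CLXXII: C=100, L=50, X=10, X=10, I=1, I=1
100 + 50 + 10 + 10 + 1 + 1 = 172

172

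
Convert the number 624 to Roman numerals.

Convert 624 to Roman numerals:
  624 contains 1×500 (D)
  124 contains 1×100 (C)
  24 contains 2×10 (XX)
  4 contains 1×4 (IV)

DCXXIV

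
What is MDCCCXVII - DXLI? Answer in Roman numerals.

MDCCCXVII = 1817
DXLI = 541
1817 - 541 = 1276

MCCLXXVI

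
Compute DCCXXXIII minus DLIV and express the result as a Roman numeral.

DCCXXXIII = 733
DLIV = 554
733 - 554 = 179

CLXXIX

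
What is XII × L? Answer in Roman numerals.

XII = 12
L = 50
12 × 50 = 600

DC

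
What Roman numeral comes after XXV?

XXV = 25, so the next integer is 25 + 1 = 26

XXVI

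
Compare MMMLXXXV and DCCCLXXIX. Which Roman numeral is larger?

MMMLXXXV = 3085
DCCCLXXIX = 879
3085 is larger

MMMLXXXV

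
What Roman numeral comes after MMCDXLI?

MMCDXLI = 2441, so the next integer is 2441 + 1 = 2442

MMCDXLII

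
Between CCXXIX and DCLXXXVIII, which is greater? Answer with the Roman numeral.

CCXXIX = 229
DCLXXXVIII = 688
688 is larger

DCLXXXVIII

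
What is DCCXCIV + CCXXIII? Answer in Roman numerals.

DCCXCIV = 794
CCXXIII = 223
794 + 223 = 1017

MXVII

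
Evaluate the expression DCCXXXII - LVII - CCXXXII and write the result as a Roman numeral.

DCCXXXII = 732, LVII = 57, CCXXXII = 232
732 - 57 = 675
675 - 232 = 443

CDXLIII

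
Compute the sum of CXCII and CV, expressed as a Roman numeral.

CXCII = 192
CV = 105
192 + 105 = 297

CCXCVII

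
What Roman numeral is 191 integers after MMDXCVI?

MMDXCVI = 2596
2596 + 191 = 2787

MMDCCLXXXVII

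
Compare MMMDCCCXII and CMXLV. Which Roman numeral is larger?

MMMDCCCXII = 3812
CMXLV = 945
3812 is larger

MMMDCCCXII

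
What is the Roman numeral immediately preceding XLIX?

XLIX = 49, so the previous integer is 49 - 1 = 48

XLVIII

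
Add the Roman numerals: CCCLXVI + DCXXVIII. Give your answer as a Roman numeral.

CCCLXVI = 366
DCXXVIII = 628
366 + 628 = 994

CMXCIV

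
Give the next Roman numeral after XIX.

XIX = 19, so the next integer is 19 + 1 = 20

XX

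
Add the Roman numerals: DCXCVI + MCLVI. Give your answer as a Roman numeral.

DCXCVI = 696
MCLVI = 1156
696 + 1156 = 1852

MDCCCLII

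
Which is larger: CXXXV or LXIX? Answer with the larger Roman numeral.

CXXXV = 135
LXIX = 69
135 is larger

CXXXV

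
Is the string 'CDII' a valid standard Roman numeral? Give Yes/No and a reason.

'CDII': Check the rules: uses only the symbols I, V, X, L, C, D, M; no symbol is repeated more than three times in a row; V, L and D each appear at most once; the only place a smaller symbol precedes a larger one is the allowed subtractive pair CD, the symbol right after such a pair (if any) is smaller than the pair's first symbol, and otherwise the values never increase from left to right. Value: CD (400) + I (1) + I (1) = 402. So it is a valid standard Roman numeral.

Yes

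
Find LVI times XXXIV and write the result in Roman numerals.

LVI = 56
XXXIV = 34
56 × 34 = 1904

MCMIV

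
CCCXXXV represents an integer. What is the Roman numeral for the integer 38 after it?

CCCXXXV = 335
335 + 38 = 373

CCCLXXIII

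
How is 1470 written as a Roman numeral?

Convert 1470 to Roman numerals:
  1470 contains 1×1000 (M)
  470 contains 1×400 (CD)
  70 contains 1×50 (L)
  20 contains 2×10 (XX)

MCDLXX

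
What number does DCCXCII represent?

DCCXCII: D=500, C=100, C=100, XC=90, I=1, I=1
500 + 100 + 100 + 90 + 1 + 1 = 792

792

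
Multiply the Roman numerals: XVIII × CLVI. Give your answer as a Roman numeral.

XVIII = 18
CLVI = 156
18 × 156 = 2808

MMDCCCVIII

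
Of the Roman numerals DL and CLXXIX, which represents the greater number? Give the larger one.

DL = 550
CLXXIX = 179
550 is larger

DL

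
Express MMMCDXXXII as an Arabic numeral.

MMMCDXXXII: M=1000, M=1000, M=1000, CD=400, X=10, X=10, X=10, I=1, I=1
1000 + 1000 + 1000 + 400 + 10 + 10 + 10 + 1 + 1 = 3432

3432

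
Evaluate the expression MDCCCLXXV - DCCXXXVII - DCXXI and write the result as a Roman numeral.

MDCCCLXXV = 1875, DCCXXXVII = 737, DCXXI = 621
1875 - 737 = 1138
1138 - 621 = 517

DXVII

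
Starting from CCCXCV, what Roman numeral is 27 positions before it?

CCCXCV = 395
395 - 27 = 368

CCCLXVIII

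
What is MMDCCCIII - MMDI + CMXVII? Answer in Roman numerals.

MMDCCCIII = 2803, MMDI = 2501, CMXVII = 917
2803 - 2501 = 302
302 + 917 = 1219

MCCXIX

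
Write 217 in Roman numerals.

Convert 217 to Roman numerals:
  217 contains 2×100 (CC)
  17 contains 1×10 (X)
  7 contains 1×5 (V)
  2 contains 2×1 (II)

CCXVII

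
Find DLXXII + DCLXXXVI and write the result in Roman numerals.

DLXXII = 572
DCLXXXVI = 686
572 + 686 = 1258

MCCLVIII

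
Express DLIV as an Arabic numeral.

DLIV: D=500, L=50, IV=4
500 + 50 + 4 = 554

554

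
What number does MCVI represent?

MCVI: M=1000, C=100, V=5, I=1
1000 + 100 + 5 + 1 = 1106

1106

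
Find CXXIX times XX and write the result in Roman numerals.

CXXIX = 129
XX = 20
129 × 20 = 2580

MMDLXXX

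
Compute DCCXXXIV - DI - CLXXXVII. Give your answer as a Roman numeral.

DCCXXXIV = 734, DI = 501, CLXXXVII = 187
734 - 501 = 233
233 - 187 = 46

XLVI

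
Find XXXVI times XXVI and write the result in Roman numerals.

XXXVI = 36
XXVI = 26
36 × 26 = 936

CMXXXVI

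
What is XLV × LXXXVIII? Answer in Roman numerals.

XLV = 45
LXXXVIII = 88
45 × 88 = 3960

MMMCMLX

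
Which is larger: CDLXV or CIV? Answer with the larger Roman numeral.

CDLXV = 465
CIV = 104
465 is larger

CDLXV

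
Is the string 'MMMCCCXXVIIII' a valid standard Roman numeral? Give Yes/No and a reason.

'MMMCCCXXVIIII': More than 3 consecutive I's

No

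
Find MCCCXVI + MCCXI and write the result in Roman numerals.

MCCCXVI = 1316
MCCXI = 1211
1316 + 1211 = 2527

MMDXXVII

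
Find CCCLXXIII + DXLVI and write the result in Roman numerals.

CCCLXXIII = 373
DXLVI = 546
373 + 546 = 919

CMXIX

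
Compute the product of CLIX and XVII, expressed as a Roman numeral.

CLIX = 159
XVII = 17
159 × 17 = 2703

MMDCCIII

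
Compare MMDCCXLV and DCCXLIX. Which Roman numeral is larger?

MMDCCXLV = 2745
DCCXLIX = 749
2745 is larger

MMDCCXLV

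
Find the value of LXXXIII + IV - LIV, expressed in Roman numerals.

LXXXIII = 83, IV = 4, LIV = 54
83 + 4 = 87
87 - 54 = 33

XXXIII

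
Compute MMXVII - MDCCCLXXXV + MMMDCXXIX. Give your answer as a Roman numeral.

MMXVII = 2017, MDCCCLXXXV = 1885, MMMDCXXIX = 3629
2017 - 1885 = 132
132 + 3629 = 3761

MMMDCCLXI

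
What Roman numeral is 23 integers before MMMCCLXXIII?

MMMCCLXXIII = 3273
3273 - 23 = 3250

MMMCCL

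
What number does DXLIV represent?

DXLIV: D=500, XL=40, IV=4
500 + 40 + 4 = 544

544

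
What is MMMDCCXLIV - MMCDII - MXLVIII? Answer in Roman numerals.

MMMDCCXLIV = 3744, MMCDII = 2402, MXLVIII = 1048
3744 - 2402 = 1342
1342 - 1048 = 294

CCXCIV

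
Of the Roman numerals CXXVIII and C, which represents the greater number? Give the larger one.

CXXVIII = 128
C = 100
128 is larger

CXXVIII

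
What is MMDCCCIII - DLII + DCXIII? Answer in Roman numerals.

MMDCCCIII = 2803, DLII = 552, DCXIII = 613
2803 - 552 = 2251
2251 + 613 = 2864

MMDCCCLXIV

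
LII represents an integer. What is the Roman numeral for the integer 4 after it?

LII = 52
52 + 4 = 56

LVI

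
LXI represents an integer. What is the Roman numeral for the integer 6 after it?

LXI = 61
61 + 6 = 67

LXVII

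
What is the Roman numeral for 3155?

Convert 3155 to Roman numerals:
  3155 contains 3×1000 (MMM)
  155 contains 1×100 (C)
  55 contains 1×50 (L)
  5 contains 1×5 (V)

MMMCLV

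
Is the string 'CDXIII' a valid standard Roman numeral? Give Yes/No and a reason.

'CDXIII': Check the rules: uses only the symbols I, V, X, L, C, D, M; no symbol is repeated more than three times in a row; V, L and D each appear at most once; the only place a smaller symbol precedes a larger one is the allowed subtractive pair CD, the symbol right after such a pair (if any) is smaller than the pair's first symbol, and otherwise the values never increase from left to right. Value: CD (400) + X (10) + I (1) + I (1) + I (1) = 413. So it is a valid standard Roman numeral.

Yes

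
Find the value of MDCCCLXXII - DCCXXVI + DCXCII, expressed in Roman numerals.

MDCCCLXXII = 1872, DCCXXVI = 726, DCXCII = 692
1872 - 726 = 1146
1146 + 692 = 1838

MDCCCXXXVIII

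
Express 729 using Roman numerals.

Convert 729 to Roman numerals:
  729 contains 1×500 (D)
  229 contains 2×100 (CC)
  29 contains 2×10 (XX)
  9 contains 1×9 (IX)

DCCXXIX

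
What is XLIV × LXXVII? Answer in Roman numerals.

XLIV = 44
LXXVII = 77
44 × 77 = 3388

MMMCCCLXXXVIII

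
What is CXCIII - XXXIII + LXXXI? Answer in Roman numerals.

CXCIII = 193, XXXIII = 33, LXXXI = 81
193 - 33 = 160
160 + 81 = 241

CCXLI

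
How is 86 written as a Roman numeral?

Convert 86 to Roman numerals:
  86 contains 1×50 (L)
  36 contains 3×10 (XXX)
  6 contains 1×5 (V)
  1 contains 1×1 (I)

LXXXVI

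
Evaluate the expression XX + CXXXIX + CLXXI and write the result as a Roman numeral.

XX = 20, CXXXIX = 139, CLXXI = 171
20 + 139 = 159
159 + 171 = 330

CCCXXX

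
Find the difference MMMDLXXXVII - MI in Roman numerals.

MMMDLXXXVII = 3587
MI = 1001
3587 - 1001 = 2586

MMDLXXXVI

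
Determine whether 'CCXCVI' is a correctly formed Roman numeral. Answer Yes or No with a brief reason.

'CCXCVI': Check the rules: uses only the symbols I, V, X, L, C, D, M; no symbol is repeated more than three times in a row; V, L and D each appear at most once; the only place a smaller symbol precedes a larger one is the allowed subtractive pair XC, the symbol right after such a pair (if any) is smaller than the pair's first symbol, and otherwise the values never increase from left to right. Value: C (100) + C (100) + XC (90) + V (5) + I (1) = 296. So it is a valid standard Roman numeral.

Yes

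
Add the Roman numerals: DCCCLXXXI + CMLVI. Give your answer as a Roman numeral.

DCCCLXXXI = 881
CMLVI = 956
881 + 956 = 1837

MDCCCXXXVII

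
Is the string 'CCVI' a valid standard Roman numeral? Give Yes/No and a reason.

'CCVI': Check the rules: uses only the symbols I, V, X, L, C, D, M; no symbol is repeated more than three times in a row; V, L and D each appear at most once; no smaller symbol precedes a larger one (values never increase from left to right). Value: C (100) + C (100) + V (5) + I (1) = 206. So it is a valid standard Roman numeral.

Yes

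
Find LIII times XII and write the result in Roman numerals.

LIII = 53
XII = 12
53 × 12 = 636

DCXXXVI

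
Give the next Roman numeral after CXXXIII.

CXXXIII = 133, so the next integer is 133 + 1 = 134

CXXXIV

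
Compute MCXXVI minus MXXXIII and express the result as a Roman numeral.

MCXXVI = 1126
MXXXIII = 1033
1126 - 1033 = 93

XCIII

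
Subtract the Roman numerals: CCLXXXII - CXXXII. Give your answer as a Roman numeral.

CCLXXXII = 282
CXXXII = 132
282 - 132 = 150

CL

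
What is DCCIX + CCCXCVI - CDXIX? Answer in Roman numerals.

DCCIX = 709, CCCXCVI = 396, CDXIX = 419
709 + 396 = 1105
1105 - 419 = 686

DCLXXXVI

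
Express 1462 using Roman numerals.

Convert 1462 to Roman numerals:
  1462 contains 1×1000 (M)
  462 contains 1×400 (CD)
  62 contains 1×50 (L)
  12 contains 1×10 (X)
  2 contains 2×1 (II)

MCDLXII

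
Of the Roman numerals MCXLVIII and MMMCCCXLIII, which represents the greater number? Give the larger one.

MCXLVIII = 1148
MMMCCCXLIII = 3343
3343 is larger

MMMCCCXLIII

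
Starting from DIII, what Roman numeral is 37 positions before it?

DIII = 503
503 - 37 = 466

CDLXVI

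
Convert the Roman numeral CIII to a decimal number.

CIII: C=100, I=1, I=1, I=1
100 + 1 + 1 + 1 = 103

103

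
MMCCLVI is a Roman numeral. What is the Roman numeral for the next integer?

MMCCLVI = 2256, so the next integer is 2256 + 1 = 2257

MMCCLVII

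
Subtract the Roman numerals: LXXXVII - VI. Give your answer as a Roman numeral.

LXXXVII = 87
VI = 6
87 - 6 = 81

LXXXI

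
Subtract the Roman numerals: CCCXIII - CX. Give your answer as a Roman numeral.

CCCXIII = 313
CX = 110
313 - 110 = 203

CCIII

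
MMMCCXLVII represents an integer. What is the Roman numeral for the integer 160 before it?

MMMCCXLVII = 3247
3247 - 160 = 3087

MMMLXXXVII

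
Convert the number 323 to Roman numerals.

Convert 323 to Roman numerals:
  323 contains 3×100 (CCC)
  23 contains 2×10 (XX)
  3 contains 3×1 (III)

CCCXXIII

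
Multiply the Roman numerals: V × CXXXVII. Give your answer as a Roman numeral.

V = 5
CXXXVII = 137
5 × 137 = 685

DCLXXXV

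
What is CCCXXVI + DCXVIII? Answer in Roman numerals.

CCCXXVI = 326
DCXVIII = 618
326 + 618 = 944

CMXLIV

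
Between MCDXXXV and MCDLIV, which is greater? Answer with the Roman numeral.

MCDXXXV = 1435
MCDLIV = 1454
1454 is larger

MCDLIV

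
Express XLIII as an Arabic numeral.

XLIII: XL=40, I=1, I=1, I=1
40 + 1 + 1 + 1 = 43

43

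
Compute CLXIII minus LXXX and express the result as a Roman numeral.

CLXIII = 163
LXXX = 80
163 - 80 = 83

LXXXIII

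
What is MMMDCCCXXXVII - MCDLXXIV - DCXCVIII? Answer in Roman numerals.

MMMDCCCXXXVII = 3837, MCDLXXIV = 1474, DCXCVIII = 698
3837 - 1474 = 2363
2363 - 698 = 1665

MDCLXV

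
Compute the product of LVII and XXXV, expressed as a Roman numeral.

LVII = 57
XXXV = 35
57 × 35 = 1995

MCMXCV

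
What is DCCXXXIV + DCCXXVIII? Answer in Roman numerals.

DCCXXXIV = 734
DCCXXVIII = 728
734 + 728 = 1462

MCDLXII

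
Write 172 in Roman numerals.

Convert 172 to Roman numerals:
  172 contains 1×100 (C)
  72 contains 1×50 (L)
  22 contains 2×10 (XX)
  2 contains 2×1 (II)

CLXXII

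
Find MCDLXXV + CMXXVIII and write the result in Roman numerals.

MCDLXXV = 1475
CMXXVIII = 928
1475 + 928 = 2403

MMCDIII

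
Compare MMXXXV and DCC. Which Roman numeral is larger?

MMXXXV = 2035
DCC = 700
2035 is larger

MMXXXV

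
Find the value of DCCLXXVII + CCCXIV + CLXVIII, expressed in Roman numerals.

DCCLXXVII = 777, CCCXIV = 314, CLXVIII = 168
777 + 314 = 1091
1091 + 168 = 1259

MCCLIX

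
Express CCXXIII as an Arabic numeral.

CCXXIII: C=100, C=100, X=10, X=10, I=1, I=1, I=1
100 + 100 + 10 + 10 + 1 + 1 + 1 = 223

223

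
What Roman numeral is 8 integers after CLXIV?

CLXIV = 164
164 + 8 = 172

CLXXII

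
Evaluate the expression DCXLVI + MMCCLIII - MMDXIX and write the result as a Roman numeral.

DCXLVI = 646, MMCCLIII = 2253, MMDXIX = 2519
646 + 2253 = 2899
2899 - 2519 = 380

CCCLXXX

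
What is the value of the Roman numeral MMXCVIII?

MMXCVIII: M=1000, M=1000, XC=90, V=5, I=1, I=1, I=1
1000 + 1000 + 90 + 5 + 1 + 1 + 1 = 2098

2098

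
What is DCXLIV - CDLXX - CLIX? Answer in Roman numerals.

DCXLIV = 644, CDLXX = 470, CLIX = 159
644 - 470 = 174
174 - 159 = 15

XV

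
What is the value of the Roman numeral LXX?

LXX: L=50, X=10, X=10
50 + 10 + 10 = 70

70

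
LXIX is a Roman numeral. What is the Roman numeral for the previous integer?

LXIX = 69; previous is 68

LXVIII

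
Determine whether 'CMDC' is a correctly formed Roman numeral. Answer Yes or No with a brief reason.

'CMDC': C (position 1) comes before the larger symbol D (position 3) without being directly in front of it as a subtractive pair; apart from IV, IX, XL, XC, CD and CM, symbols must go from largest to smallest

No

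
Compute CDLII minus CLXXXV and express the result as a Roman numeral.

CDLII = 452
CLXXXV = 185
452 - 185 = 267

CCLXVII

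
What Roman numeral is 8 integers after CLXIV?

CLXIV = 164
164 + 8 = 172

CLXXII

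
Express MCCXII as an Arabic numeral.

MCCXII: M=1000, C=100, C=100, X=10, I=1, I=1
1000 + 100 + 100 + 10 + 1 + 1 = 1212

1212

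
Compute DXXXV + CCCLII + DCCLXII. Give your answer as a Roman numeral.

DXXXV = 535, CCCLII = 352, DCCLXII = 762
535 + 352 = 887
887 + 762 = 1649

MDCXLIX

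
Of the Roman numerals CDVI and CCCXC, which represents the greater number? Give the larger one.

CDVI = 406
CCCXC = 390
406 is larger

CDVI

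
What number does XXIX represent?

XXIX: X=10, X=10, IX=9
10 + 10 + 9 = 29

29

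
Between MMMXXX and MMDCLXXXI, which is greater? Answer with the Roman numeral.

MMMXXX = 3030
MMDCLXXXI = 2681
3030 is larger

MMMXXX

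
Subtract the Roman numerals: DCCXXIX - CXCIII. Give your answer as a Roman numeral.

DCCXXIX = 729
CXCIII = 193
729 - 193 = 536

DXXXVI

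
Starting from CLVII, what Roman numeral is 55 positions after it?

CLVII = 157
157 + 55 = 212

CCXII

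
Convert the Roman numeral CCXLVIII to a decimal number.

CCXLVIII: C=100, C=100, XL=40, V=5, I=1, I=1, I=1
100 + 100 + 40 + 5 + 1 + 1 + 1 = 248

248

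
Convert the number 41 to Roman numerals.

Convert 41 to Roman numerals:
  41 contains 1×40 (XL)
  1 contains 1×1 (I)

XLI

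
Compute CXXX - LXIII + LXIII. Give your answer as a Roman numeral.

CXXX = 130, LXIII = 63, LXIII = 63
130 - 63 = 67
67 + 63 = 130

CXXX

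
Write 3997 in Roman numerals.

Convert 3997 to Roman numerals:
  3997 contains 3×1000 (MMM)
  997 contains 1×900 (CM)
  97 contains 1×90 (XC)
  7 contains 1×5 (V)
  2 contains 2×1 (II)

MMMCMXCVII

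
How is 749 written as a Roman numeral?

Convert 749 to Roman numerals:
  749 contains 1×500 (D)
  249 contains 2×100 (CC)
  49 contains 1×40 (XL)
  9 contains 1×9 (IX)

DCCXLIX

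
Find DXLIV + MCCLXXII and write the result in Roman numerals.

DXLIV = 544
MCCLXXII = 1272
544 + 1272 = 1816

MDCCCXVI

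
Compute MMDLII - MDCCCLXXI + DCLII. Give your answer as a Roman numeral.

MMDLII = 2552, MDCCCLXXI = 1871, DCLII = 652
2552 - 1871 = 681
681 + 652 = 1333

MCCCXXXIII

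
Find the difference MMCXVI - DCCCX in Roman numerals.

MMCXVI = 2116
DCCCX = 810
2116 - 810 = 1306

MCCCVI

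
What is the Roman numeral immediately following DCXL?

DCXL = 640, so the next integer is 640 + 1 = 641

DCXLI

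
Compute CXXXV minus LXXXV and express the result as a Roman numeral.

CXXXV = 135
LXXXV = 85
135 - 85 = 50

L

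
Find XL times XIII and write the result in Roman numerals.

XL = 40
XIII = 13
40 × 13 = 520

DXX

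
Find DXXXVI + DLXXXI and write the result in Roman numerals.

DXXXVI = 536
DLXXXI = 581
536 + 581 = 1117

MCXVII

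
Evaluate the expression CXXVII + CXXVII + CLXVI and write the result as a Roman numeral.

CXXVII = 127, CXXVII = 127, CLXVI = 166
127 + 127 = 254
254 + 166 = 420

CDXX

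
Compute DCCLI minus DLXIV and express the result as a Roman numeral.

DCCLI = 751
DLXIV = 564
751 - 564 = 187

CLXXXVII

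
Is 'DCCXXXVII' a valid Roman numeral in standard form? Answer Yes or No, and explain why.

'DCCXXXVII': Check the rules: uses only the symbols I, V, X, L, C, D, M; no symbol is repeated more than three times in a row; V, L and D each appear at most once; no smaller symbol precedes a larger one (values never increase from left to right). Value: D (500) + C (100) + C (100) + X (10) + X (10) + X (10) + V (5) + I (1) + I (1) = 737. So it is a valid standard Roman numeral.

Yes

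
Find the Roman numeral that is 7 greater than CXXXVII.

CXXXVII = 137
137 + 7 = 144

CXLIV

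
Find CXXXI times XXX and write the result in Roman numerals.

CXXXI = 131
XXX = 30
131 × 30 = 3930

MMMCMXXX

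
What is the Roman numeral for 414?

Convert 414 to Roman numerals:
  414 contains 1×400 (CD)
  14 contains 1×10 (X)
  4 contains 1×4 (IV)

CDXIV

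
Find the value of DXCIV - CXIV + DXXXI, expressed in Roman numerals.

DXCIV = 594, CXIV = 114, DXXXI = 531
594 - 114 = 480
480 + 531 = 1011

MXI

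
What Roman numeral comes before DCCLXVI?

DCCLXVI = 766; previous is 765

DCCLXV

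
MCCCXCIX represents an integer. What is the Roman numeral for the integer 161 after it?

MCCCXCIX = 1399
1399 + 161 = 1560

MDLX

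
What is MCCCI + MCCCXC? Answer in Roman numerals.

MCCCI = 1301
MCCCXC = 1390
1301 + 1390 = 2691

MMDCXCI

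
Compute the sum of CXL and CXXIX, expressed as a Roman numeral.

CXL = 140
CXXIX = 129
140 + 129 = 269

CCLXIX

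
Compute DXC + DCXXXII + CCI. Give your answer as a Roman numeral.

DXC = 590, DCXXXII = 632, CCI = 201
590 + 632 = 1222
1222 + 201 = 1423

MCDXXIII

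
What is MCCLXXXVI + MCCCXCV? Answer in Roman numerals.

MCCLXXXVI = 1286
MCCCXCV = 1395
1286 + 1395 = 2681

MMDCLXXXI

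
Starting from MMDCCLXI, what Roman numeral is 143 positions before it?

MMDCCLXI = 2761
2761 - 143 = 2618

MMDCXVIII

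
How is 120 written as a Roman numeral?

Convert 120 to Roman numerals:
  120 contains 1×100 (C)
  20 contains 2×10 (XX)

CXX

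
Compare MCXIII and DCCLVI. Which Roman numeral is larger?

MCXIII = 1113
DCCLVI = 756
1113 is larger

MCXIII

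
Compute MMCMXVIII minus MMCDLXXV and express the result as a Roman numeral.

MMCMXVIII = 2918
MMCDLXXV = 2475
2918 - 2475 = 443

CDXLIII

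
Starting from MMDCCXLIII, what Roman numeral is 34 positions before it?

MMDCCXLIII = 2743
2743 - 34 = 2709

MMDCCIX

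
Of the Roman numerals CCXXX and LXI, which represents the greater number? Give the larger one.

CCXXX = 230
LXI = 61
230 is larger

CCXXX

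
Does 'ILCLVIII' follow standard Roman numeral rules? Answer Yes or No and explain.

'ILCLVIII': L should not appear more than once

No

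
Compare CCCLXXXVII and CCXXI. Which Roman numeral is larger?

CCCLXXXVII = 387
CCXXI = 221
387 is larger

CCCLXXXVII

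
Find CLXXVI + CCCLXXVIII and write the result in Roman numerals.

CLXXVI = 176
CCCLXXVIII = 378
176 + 378 = 554

DLIV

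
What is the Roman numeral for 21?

Convert 21 to Roman numerals:
  21 contains 2×10 (XX)
  1 contains 1×1 (I)

XXI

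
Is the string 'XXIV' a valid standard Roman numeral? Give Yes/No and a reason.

'XXIV': Check the rules: uses only the symbols I, V, X, L, C, D, M; no symbol is repeated more than three times in a row; V, L and D each appear at most once; the only place a smaller symbol precedes a larger one is the allowed subtractive pair IV, the symbol right after such a pair (if any) is smaller than the pair's first symbol, and otherwise the values never increase from left to right. Value: X (10) + X (10) + IV (4) = 24. So it is a valid standard Roman numeral.

Yes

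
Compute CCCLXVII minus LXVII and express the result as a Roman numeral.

CCCLXVII = 367
LXVII = 67
367 - 67 = 300

CCC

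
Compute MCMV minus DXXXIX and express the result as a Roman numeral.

MCMV = 1905
DXXXIX = 539
1905 - 539 = 1366

MCCCLXVI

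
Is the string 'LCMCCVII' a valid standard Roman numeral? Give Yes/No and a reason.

'LCMCCVII': Invalid subtractive combination: LC

No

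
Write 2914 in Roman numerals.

Convert 2914 to Roman numerals:
  2914 contains 2×1000 (MM)
  914 contains 1×900 (CM)
  14 contains 1×10 (X)
  4 contains 1×4 (IV)

MMCMXIV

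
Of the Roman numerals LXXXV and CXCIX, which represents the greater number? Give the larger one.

LXXXV = 85
CXCIX = 199
199 is larger

CXCIX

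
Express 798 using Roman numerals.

Convert 798 to Roman numerals:
  798 contains 1×500 (D)
  298 contains 2×100 (CC)
  98 contains 1×90 (XC)
  8 contains 1×5 (V)
  3 contains 3×1 (III)

DCCXCVIII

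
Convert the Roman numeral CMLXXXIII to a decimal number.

CMLXXXIII: CM=900, L=50, X=10, X=10, X=10, I=1, I=1, I=1
900 + 50 + 10 + 10 + 10 + 1 + 1 + 1 = 983

983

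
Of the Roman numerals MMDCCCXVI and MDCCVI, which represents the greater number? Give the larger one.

MMDCCCXVI = 2816
MDCCVI = 1706
2816 is larger

MMDCCCXVI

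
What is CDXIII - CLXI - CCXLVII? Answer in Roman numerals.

CDXIII = 413, CLXI = 161, CCXLVII = 247
413 - 161 = 252
252 - 247 = 5

V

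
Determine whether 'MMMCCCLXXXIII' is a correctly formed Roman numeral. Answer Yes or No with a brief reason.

'MMMCCCLXXXIII': Check the rules: uses only the symbols I, V, X, L, C, D, M; no symbol is repeated more than three times in a row; V, L and D each appear at most once; no smaller symbol precedes a larger one (values never increase from left to right). Value: M (1000) + M (1000) + M (1000) + C (100) + C (100) + C (100) + L (50) + X (10) + X (10) + X (10) + I (1) + I (1) + I (1) = 3383. So it is a valid standard Roman numeral.

Yes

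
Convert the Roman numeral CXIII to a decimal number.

CXIII: C=100, X=10, I=1, I=1, I=1
100 + 10 + 1 + 1 + 1 = 113

113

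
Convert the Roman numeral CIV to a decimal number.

CIV: C=100, IV=4
100 + 4 = 104

104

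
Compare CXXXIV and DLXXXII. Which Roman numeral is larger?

CXXXIV = 134
DLXXXII = 582
582 is larger

DLXXXII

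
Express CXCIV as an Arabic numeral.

CXCIV: C=100, XC=90, IV=4
100 + 90 + 4 = 194

194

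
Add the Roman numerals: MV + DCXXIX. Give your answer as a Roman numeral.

MV = 1005
DCXXIX = 629
1005 + 629 = 1634

MDCXXXIV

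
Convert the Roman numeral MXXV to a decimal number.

MXXV: M=1000, X=10, X=10, V=5
1000 + 10 + 10 + 5 = 1025

1025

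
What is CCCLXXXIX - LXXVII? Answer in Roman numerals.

CCCLXXXIX = 389
LXXVII = 77
389 - 77 = 312

CCCXII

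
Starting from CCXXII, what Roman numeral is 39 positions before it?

CCXXII = 222
222 - 39 = 183

CLXXXIII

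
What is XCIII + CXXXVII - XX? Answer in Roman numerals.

XCIII = 93, CXXXVII = 137, XX = 20
93 + 137 = 230
230 - 20 = 210

CCX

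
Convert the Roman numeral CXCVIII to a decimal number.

CXCVIII: C=100, XC=90, V=5, I=1, I=1, I=1
100 + 90 + 5 + 1 + 1 + 1 = 198

198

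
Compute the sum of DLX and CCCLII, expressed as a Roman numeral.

DLX = 560
CCCLII = 352
560 + 352 = 912

CMXII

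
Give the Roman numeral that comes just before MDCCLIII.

MDCCLIII = 1753, so the previous integer is 1753 - 1 = 1752

MDCCLII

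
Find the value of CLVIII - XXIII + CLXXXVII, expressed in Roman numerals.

CLVIII = 158, XXIII = 23, CLXXXVII = 187
158 - 23 = 135
135 + 187 = 322

CCCXXII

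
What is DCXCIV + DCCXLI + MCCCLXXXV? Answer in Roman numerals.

DCXCIV = 694, DCCXLI = 741, MCCCLXXXV = 1385
694 + 741 = 1435
1435 + 1385 = 2820

MMDCCCXX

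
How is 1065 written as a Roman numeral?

Convert 1065 to Roman numerals:
  1065 contains 1×1000 (M)
  65 contains 1×50 (L)
  15 contains 1×10 (X)
  5 contains 1×5 (V)

MLXV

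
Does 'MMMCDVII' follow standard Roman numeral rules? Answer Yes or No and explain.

'MMMCDVII': Check the rules: uses only the symbols I, V, X, L, C, D, M; no symbol is repeated more than three times in a row; V, L and D each appear at most once; the only place a smaller symbol precedes a larger one is the allowed subtractive pair CD, the symbol right after such a pair (if any) is smaller than the pair's first symbol, and otherwise the values never increase from left to right. Value: M (1000) + M (1000) + M (1000) + CD (400) + V (5) + I (1) + I (1) = 3407. So it is a valid standard Roman numeral.

Yes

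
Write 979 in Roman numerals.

Convert 979 to Roman numerals:
  979 contains 1×900 (CM)
  79 contains 1×50 (L)
  29 contains 2×10 (XX)
  9 contains 1×9 (IX)

CMLXXIX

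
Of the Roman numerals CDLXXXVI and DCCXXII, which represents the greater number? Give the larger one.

CDLXXXVI = 486
DCCXXII = 722
722 is larger

DCCXXII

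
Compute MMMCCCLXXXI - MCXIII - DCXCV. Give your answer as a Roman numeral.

MMMCCCLXXXI = 3381, MCXIII = 1113, DCXCV = 695
3381 - 1113 = 2268
2268 - 695 = 1573

MDLXXIII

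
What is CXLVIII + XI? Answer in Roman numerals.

CXLVIII = 148
XI = 11
148 + 11 = 159

CLIX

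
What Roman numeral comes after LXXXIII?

LXXXIII = 83; next is 84

LXXXIV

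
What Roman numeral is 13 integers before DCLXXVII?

DCLXXVII = 677
677 - 13 = 664

DCLXIV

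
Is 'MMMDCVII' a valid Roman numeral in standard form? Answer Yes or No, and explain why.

'MMMDCVII': Check the rules: uses only the symbols I, V, X, L, C, D, M; no symbol is repeated more than three times in a row; V, L and D each appear at most once; no smaller symbol precedes a larger one (values never increase from left to right). Value: M (1000) + M (1000) + M (1000) + D (500) + C (100) + V (5) + I (1) + I (1) = 3607. So it is a valid standard Roman numeral.

Yes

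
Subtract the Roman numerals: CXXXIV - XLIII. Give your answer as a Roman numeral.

CXXXIV = 134
XLIII = 43
134 - 43 = 91

XCI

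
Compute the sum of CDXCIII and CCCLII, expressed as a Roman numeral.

CDXCIII = 493
CCCLII = 352
493 + 352 = 845

DCCCXLV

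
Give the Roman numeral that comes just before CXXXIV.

CXXXIV = 134; previous is 133

CXXXIII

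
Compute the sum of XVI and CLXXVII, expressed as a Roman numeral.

XVI = 16
CLXXVII = 177
16 + 177 = 193

CXCIII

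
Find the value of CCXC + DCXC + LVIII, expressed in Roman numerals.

CCXC = 290, DCXC = 690, LVIII = 58
290 + 690 = 980
980 + 58 = 1038

MXXXVIII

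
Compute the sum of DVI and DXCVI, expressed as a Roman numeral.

DVI = 506
DXCVI = 596
506 + 596 = 1102

MCII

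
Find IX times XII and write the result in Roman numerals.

IX = 9
XII = 12
9 × 12 = 108

CVIII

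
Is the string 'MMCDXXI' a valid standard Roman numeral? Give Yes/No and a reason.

'MMCDXXI': Check the rules: uses only the symbols I, V, X, L, C, D, M; no symbol is repeated more than three times in a row; V, L and D each appear at most once; the only place a smaller symbol precedes a larger one is the allowed subtractive pair CD, the symbol right after such a pair (if any) is smaller than the pair's first symbol, and otherwise the values never increase from left to right. Value: M (1000) + M (1000) + CD (400) + X (10) + X (10) + I (1) = 2421. So it is a valid standard Roman numeral.

Yes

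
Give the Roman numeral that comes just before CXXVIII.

CXXVIII = 128, so the previous integer is 128 - 1 = 127

CXXVII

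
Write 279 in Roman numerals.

Convert 279 to Roman numerals:
  279 contains 2×100 (CC)
  79 contains 1×50 (L)
  29 contains 2×10 (XX)
  9 contains 1×9 (IX)

CCLXXIX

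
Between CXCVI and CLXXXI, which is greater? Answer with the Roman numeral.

CXCVI = 196
CLXXXI = 181
196 is larger

CXCVI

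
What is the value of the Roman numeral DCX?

DCX: D=500, C=100, X=10
500 + 100 + 10 = 610

610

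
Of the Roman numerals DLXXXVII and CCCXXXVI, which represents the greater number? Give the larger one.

DLXXXVII = 587
CCCXXXVI = 336
587 is larger

DLXXXVII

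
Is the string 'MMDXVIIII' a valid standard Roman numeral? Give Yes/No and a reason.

'MMDXVIIII': More than 3 consecutive I's

No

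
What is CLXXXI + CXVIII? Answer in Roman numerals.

CLXXXI = 181
CXVIII = 118
181 + 118 = 299

CCXCIX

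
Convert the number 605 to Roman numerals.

Convert 605 to Roman numerals:
  605 contains 1×500 (D)
  105 contains 1×100 (C)
  5 contains 1×5 (V)

DCV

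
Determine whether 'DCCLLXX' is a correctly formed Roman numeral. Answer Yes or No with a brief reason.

'DCCLLXX': L should not appear more than once

No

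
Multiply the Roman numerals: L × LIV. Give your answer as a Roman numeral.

L = 50
LIV = 54
50 × 54 = 2700

MMDCC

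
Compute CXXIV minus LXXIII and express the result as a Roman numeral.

CXXIV = 124
LXXIII = 73
124 - 73 = 51

LI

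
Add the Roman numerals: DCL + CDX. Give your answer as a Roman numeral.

DCL = 650
CDX = 410
650 + 410 = 1060

MLX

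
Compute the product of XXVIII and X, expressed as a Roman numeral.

XXVIII = 28
X = 10
28 × 10 = 280

CCLXXX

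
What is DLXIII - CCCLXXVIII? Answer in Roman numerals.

DLXIII = 563
CCCLXXVIII = 378
563 - 378 = 185

CLXXXV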